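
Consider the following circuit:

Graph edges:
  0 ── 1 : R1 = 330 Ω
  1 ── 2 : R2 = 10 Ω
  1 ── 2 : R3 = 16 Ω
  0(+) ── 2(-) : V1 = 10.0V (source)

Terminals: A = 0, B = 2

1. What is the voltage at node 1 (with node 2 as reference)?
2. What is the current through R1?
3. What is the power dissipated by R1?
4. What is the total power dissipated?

Nodal analysis, taking node 2 as the 0 V reference.
Source V1 fixes V_0 = 10 V.
KCL at each unknown node (sum of currents leaving = 0; resistances in Ω):
  Node 1: (V_1 - 10)/330 + (V_1 - 0)/10 + (V_1 - 0)/16 = 0
Collecting terms: 0.1655 × V_1 = 0.0303  =>  V_1 = 0.1831 V
Part 1:
  Read off the nodal solution: V_1 = 0.1831 V
Part 2:
  I_R1 = (V_0 - V_1)/R1 = (10 - 0.1831)/330 = 0.02975 A
  Magnitude: I_R1 = 0.02975 A
Part 3:
  I_R1 = (V_0 - V_1)/R1 = (10 - 0.1831)/330 = 0.02975 A
  P_R1 = I_R1² × R1 = (0.02975)² × 330 = 0.292 W
Part 4:
  Power in each resistor, P = (ΔV)²/R:
    P_R1 = (10 - 0.1831)²/330 = 0.292 W
    P_R2 = (0.1831 - 0)²/10 = 0.003351 W
    P_R3 = (0.1831 - 0)²/16 = 0.002095 W
  P_total = P_R1 + P_R2 + P_R3 = 0.2975 W

Final answers:
1. V_1 = 0.1831 V
2. I_R1 = 0.02975 A
3. P_R1 = 0.292 W
4. P_total = 0.2975 W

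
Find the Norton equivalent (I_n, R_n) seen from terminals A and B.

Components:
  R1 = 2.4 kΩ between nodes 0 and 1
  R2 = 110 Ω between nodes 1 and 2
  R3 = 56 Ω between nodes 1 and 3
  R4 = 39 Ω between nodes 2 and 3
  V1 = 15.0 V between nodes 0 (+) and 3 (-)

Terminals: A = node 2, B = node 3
Find the Thévenin equivalent first; then I_n = V_th/R_th and R_n = R_th.
Step 1 — V_th is the open-circuit voltage V_A - V_B (nothing connected across the terminals).
Nodal analysis, taking node 3 as the 0 V reference.
Source V1 fixes V_0 = 15 V.
KCL at each unknown node (sum of currents leaving = 0; resistances in Ω):
  Node 1: (V_1 - 15)/2400 + (V_1 - V_2)/110 + (V_1 - 0)/56 = 0
  Node 2: (V_2 - V_1)/110 + (V_2 - 0)/39 = 0
Collecting terms (coefficients in siemens):
  0.02736·V_1 - 0.009091·V_2 = 0.00625
  0.03473·V_2 - 0.009091·V_1 = 0
Determinant D = (0.02736)(0.03473) - (-0.009091)(-0.009091) = 0.0008678
V_1 = [(0.00625)(0.03473) - (-0.009091)(0)]/D = 0.2501 V
V_2 = [(0.02736)(0) - (0.00625)(-0.009091)]/D = 0.06547 V
V_th = V_2 - V_3 = 0.06547 - 0 = 0.06547 V
Step 2 — R_th: zero the source — replace V1 by a short circuit (node 3 merges into node 0) — and find the resistance seen between A (node 2) and B (node 0).
Reduce the network between node 2 (A) and node 0 (B) by series/parallel combination:
  Rp1 = R1 ‖ R3 (parallel, both between nodes 0 and 1) = 1/(1/2400 + 1/56) = 54.72 Ω
  Rs1 = R2 + Rp1 (series, joined only at node 1) = 110 + 54.72 = 164.7 Ω
  Rp2 = R4 ‖ Rs1 (parallel, both between nodes 0 and 2) = 1/(1/39 + 1/164.7) = 31.53 Ω
R_th = 31.53 Ω
I_n = V_th/R_th = 0.06547/31.53 = 0.002076 A, and R_n = R_th = 31.53 Ω

Final answer: I_n = 0.002076 A, R_n = 31.53 Ω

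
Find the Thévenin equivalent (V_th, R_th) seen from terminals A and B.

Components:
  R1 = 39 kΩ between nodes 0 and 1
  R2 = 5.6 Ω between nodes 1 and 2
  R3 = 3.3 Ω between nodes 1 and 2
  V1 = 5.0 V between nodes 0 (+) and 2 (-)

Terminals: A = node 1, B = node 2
Step 1 — V_th is the open-circuit voltage V_A - V_B (nothing connected across the terminals).
Nodal analysis, taking node 2 as the 0 V reference.
Source V1 fixes V_0 = 5 V.
KCL at each unknown node (sum of currents leaving = 0; resistances in Ω):
  Node 1: (V_1 - 5)/39000 + (V_1 - 0)/5.6 + (V_1 - 0)/3.3 = 0
Collecting terms: 0.4816 × V_1 = 0.0001282  =>  V_1 = 0.0002662 V
V_th = V_1 - V_2 = 0.0002662 - 0 = 0.0002662 V
Step 2 — R_th: zero the source — replace V1 by a short circuit (node 2 merges into node 0) — and find the resistance seen between A (node 1) and B (node 0).
Reduce the network between node 1 (A) and node 0 (B) by series/parallel combination:
  Rp1 = R1 ‖ R2 ‖ R3 (parallel, all between nodes 0 and 1) = 1/(1/39000 + 1/5.6 + 1/3.3) = 2.076 Ω
R_th = 2.076 Ω

Final answer: V_th = 0.0002662 V, R_th = 2.076 Ω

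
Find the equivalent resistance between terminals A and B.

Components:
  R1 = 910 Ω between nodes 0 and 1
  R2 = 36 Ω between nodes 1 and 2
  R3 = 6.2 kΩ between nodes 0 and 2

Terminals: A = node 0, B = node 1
Reduce the network between node 0 (A) and node 1 (B) by series/parallel combination:
  Rs1 = R3 + R2 (series, joined only at node 2) = 6200 + 36 = 6236 Ω
  Rp1 = R1 ‖ Rs1 (parallel, both between nodes 0 and 1) = 1/(1/910 + 1/6236) = 794.1 Ω
R_eq = 794.1 Ω

Final answer: 794.1 Ω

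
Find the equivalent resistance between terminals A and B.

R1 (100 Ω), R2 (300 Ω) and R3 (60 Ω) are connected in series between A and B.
Reduce the network between node 0 (A) and node 3 (B) by series/parallel combination:
  Rs1 = R1 + R2 (series, joined only at node 1) = 100 + 300 = 400 Ω
  Rs2 = R3 + Rs1 (series, joined only at node 2) = 60 + 400 = 460 Ω
R_eq = 460 Ω

Final answer: 460 Ω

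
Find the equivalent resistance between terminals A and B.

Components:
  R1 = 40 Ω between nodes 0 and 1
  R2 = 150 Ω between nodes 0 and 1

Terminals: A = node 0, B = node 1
Reduce the network between node 0 (A) and node 1 (B) by series/parallel combination:
  Rp1 = R1 ‖ R2 (parallel, both between nodes 0 and 1) = 1/(1/40 + 1/150) = 31.58 Ω
R_eq = 31.58 Ω

Final answer: 31.58 Ω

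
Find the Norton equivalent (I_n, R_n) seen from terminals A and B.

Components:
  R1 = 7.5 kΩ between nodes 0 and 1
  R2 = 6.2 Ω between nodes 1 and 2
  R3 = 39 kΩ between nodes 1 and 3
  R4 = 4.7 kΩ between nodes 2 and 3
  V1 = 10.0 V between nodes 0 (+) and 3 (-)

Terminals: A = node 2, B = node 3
Find the Thévenin equivalent first; then I_n = V_th/R_th and R_n = R_th.
Step 1 — V_th is the open-circuit voltage V_A - V_B (nothing connected across the terminals).
Nodal analysis, taking node 3 as the 0 V reference.
Source V1 fixes V_0 = 10 V.
KCL at each unknown node (sum of currents leaving = 0; resistances in Ω):
  Node 1: (V_1 - 10)/7500 + (V_1 - V_2)/6.2 + (V_1 - 0)/39000 = 0
  Node 2: (V_2 - V_1)/6.2 + (V_2 - 0)/4700 = 0
Collecting terms (coefficients in siemens):
  0.1614·V_1 - 0.1613·V_2 = 0.001333
  0.1615·V_2 - 0.1613·V_1 = 0
Determinant D = (0.1614)(0.1615) - (-0.1613)(-0.1613) = 0.00005999
V_1 = [(0.001333)(0.1615) - (-0.1613)(0)]/D = 3.589 V
V_2 = [(0.1614)(0) - (0.001333)(-0.1613)]/D = 3.585 V
V_th = V_2 - V_3 = 3.585 - 0 = 3.585 V
Step 2 — R_th: zero the source — replace V1 by a short circuit (node 3 merges into node 0) — and find the resistance seen between A (node 2) and B (node 0).
Reduce the network between node 2 (A) and node 0 (B) by series/parallel combination:
  Rp1 = R1 ‖ R3 (parallel, both between nodes 0 and 1) = 1/(1/7500 + 1/39000) = 6290 Ω
  Rs1 = R2 + Rp1 (series, joined only at node 1) = 6.2 + 6290 = 6297 Ω
  Rp2 = R4 ‖ Rs1 (parallel, both between nodes 0 and 2) = 1/(1/4700 + 1/6297) = 2691 Ω
R_th = 2.691 kΩ
I_n = V_th/R_th = 3.585/2691 = 0.001332 A, and R_n = R_th = 2.691 kΩ

Final answer: I_n = 0.001332 A, R_n = 2.691 kΩ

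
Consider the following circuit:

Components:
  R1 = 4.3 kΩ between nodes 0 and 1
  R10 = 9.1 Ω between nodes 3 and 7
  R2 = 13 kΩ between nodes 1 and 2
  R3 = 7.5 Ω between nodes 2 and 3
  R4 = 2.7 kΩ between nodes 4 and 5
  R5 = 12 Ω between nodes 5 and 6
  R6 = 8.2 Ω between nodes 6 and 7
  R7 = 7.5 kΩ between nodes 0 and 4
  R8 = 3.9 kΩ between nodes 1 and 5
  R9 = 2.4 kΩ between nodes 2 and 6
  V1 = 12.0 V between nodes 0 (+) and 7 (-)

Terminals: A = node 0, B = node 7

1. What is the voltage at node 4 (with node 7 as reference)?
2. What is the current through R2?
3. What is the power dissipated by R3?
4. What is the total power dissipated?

Nodal analysis, taking node 7 as the 0 V reference.
Source V1 fixes V_0 = 12 V.
KCL at each unknown node (sum of currents leaving = 0; resistances in Ω):
  Node 1: (V_1 - 12)/4300 + (V_1 - V_2)/13000 + (V_1 - V_5)/3900 = 0
  Node 2: (V_2 - V_1)/13000 + (V_2 - V_3)/7.5 + (V_2 - V_6)/2400 = 0
  Node 3: (V_3 - V_2)/7.5 + (V_3 - 0)/9.1 = 0
  Node 4: (V_4 - V_5)/2700 + (V_4 - 12)/7500 = 0
  Node 5: (V_5 - V_4)/2700 + (V_5 - V_6)/12 + (V_5 - V_1)/3900 = 0
  Node 6: (V_6 - V_5)/12 + (V_6 - 0)/8.2 + (V_6 - V_2)/2400 = 0
Collecting terms (coefficients in siemens):
  0.0005659·V_1 - 0.00007692·V_2 - 0.0002564·V_5 = 0.002791
  0.1338·V_2 - 0.00007692·V_1 - 0.1333·V_3 - 0.0004167·V_6 = 0
  0.2432·V_3 - 0.1333·V_2 = 0
  0.0005037·V_4 - 0.0003704·V_5 = 0.0016
  0.08396·V_5 - 0.0002564·V_1 - 0.0003704·V_4 - 0.08333·V_6 = 0
  0.2057·V_6 - 0.0004167·V_2 - 0.08333·V_5 = 0
Solving these 6 simultaneous equations (Gaussian elimination) gives:
  V_1 = 4.955 V, V_2 = 0.006412 V, V_3 = 0.003515 V, V_4 = 3.213 V
  V_5 = 0.04903 V, V_6 = 0.01988 V
Part 1:
  Read off the nodal solution: V_4 = 3.213 V
Part 2:
  I_R2 = (V_1 - V_2)/R2 = (4.955 - 0.006412)/13000 = 0.0003806 A
  Magnitude: I_R2 = 0.0003806 A
Part 3:
  I_R3 = (V_2 - V_3)/R3 = (0.006412 - 0.003515)/7.5 = 0.0003862 A
  P_R3 = I_R3² × R3 = (0.0003862)² × 7.5 = 0.000001119 W
Part 4:
  Power in each resistor, P = (ΔV)²/R:
    P_R1 = (12 - 4.955)²/4300 = 0.01154 W
    P_R2 = (4.955 - 0.006412)²/13000 = 0.001883 W
    P_R3 = (0.006412 - 0.003515)²/7.5 = 0.000001119 W
    P_R4 = (3.213 - 0.04903)²/2700 = 0.003707 W
    P_R5 = (0.04903 - 0.01988)²/12 = 0.00007083 W
    P_R6 = (0.01988 - 0)²/8.2 = 0.00004818 W
    P_R7 = (12 - 3.213)²/7500 = 0.0103 W
    P_R8 = (4.955 - 0.04903)²/3900 = 0.00617 W
    P_R9 = (0.006412 - 0.01988)²/2400 = 0.00000007554 W
    P_R10 = (0.003515 - 0)²/9.1 = 0.000001358 W
  P_total = P_R1 + P_R2 + P_R3 + P_R4 + P_R5 + P_R6 + P_R7 + P_R8 + P_R9 + P_R10 = 0.03372 W

Final answers:
1. V_4 = 3.213 V
2. I_R2 = 0.0003806 A
3. P_R3 = 1.119e-06 W
4. P_total = 0.03372 W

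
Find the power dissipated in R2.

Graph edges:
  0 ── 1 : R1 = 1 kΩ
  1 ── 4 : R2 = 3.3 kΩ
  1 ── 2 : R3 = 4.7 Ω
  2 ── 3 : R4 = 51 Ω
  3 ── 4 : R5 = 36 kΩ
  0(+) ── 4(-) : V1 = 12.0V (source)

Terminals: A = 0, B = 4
Nodal analysis, taking node 4 as the 0 V reference.
Source V1 fixes V_0 = 12 V.
KCL at each unknown node (sum of currents leaving = 0; resistances in Ω):
  Node 1: (V_1 - 12)/1000 + (V_1 - 0)/3300 + (V_1 - V_2)/4.7 = 0
  Node 2: (V_2 - V_1)/4.7 + (V_2 - V_3)/51 = 0
  Node 3: (V_3 - V_2)/51 + (V_3 - 0)/36000 = 0
Collecting terms (coefficients in siemens):
  0.2141·V_1 - 0.2128·V_2 = 0.012
  0.2324·V_2 - 0.2128·V_1 - 0.01961·V_3 = 0
  0.01964·V_3 - 0.01961·V_2 = 0
Solving these 3 simultaneous equations (Gaussian elimination) gives:
  V_1 = 9.017 V, V_2 = 9.016 V, V_3 = 9.003 V
I_R2 = (V_1 - V_4)/R2 = (9.017 - 0)/3300 = 0.002733 A
P_R2 = I_R2² × R2 = (0.002733)² × 3300 = 0.02464 W

Final answer: 0.02464 W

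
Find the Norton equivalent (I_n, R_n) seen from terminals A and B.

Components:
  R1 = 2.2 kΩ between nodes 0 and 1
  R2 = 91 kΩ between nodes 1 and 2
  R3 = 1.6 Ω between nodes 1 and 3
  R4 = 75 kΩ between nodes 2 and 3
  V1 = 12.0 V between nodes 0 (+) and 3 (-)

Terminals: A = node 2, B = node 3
Find the Thévenin equivalent first; then I_n = V_th/R_th and R_n = R_th.
Step 1 — V_th is the open-circuit voltage V_A - V_B (nothing connected across the terminals).
Nodal analysis, taking node 3 as the 0 V reference.
Source V1 fixes V_0 = 12 V.
KCL at each unknown node (sum of currents leaving = 0; resistances in Ω):
  Node 1: (V_1 - 12)/2200 + (V_1 - V_2)/91000 + (V_1 - 0)/1.6 = 0
  Node 2: (V_2 - V_1)/91000 + (V_2 - 0)/75000 = 0
Collecting terms (coefficients in siemens):
  0.6255·V_1 - 0.00001099·V_2 = 0.005455
  0.00002432·V_2 - 0.00001099·V_1 = 0
Determinant D = (0.6255)(0.00002432) - (-0.00001099)(-0.00001099) = 0.00001521
V_1 = [(0.005455)(0.00002432) - (-0.00001099)(0)]/D = 0.008721 V
V_2 = [(0.6255)(0) - (0.005455)(-0.00001099)]/D = 0.00394 V
V_th = V_2 - V_3 = 0.00394 - 0 = 0.00394 V
Step 2 — R_th: zero the source — replace V1 by a short circuit (node 3 merges into node 0) — and find the resistance seen between A (node 2) and B (node 0).
Reduce the network between node 2 (A) and node 0 (B) by series/parallel combination:
  Rp1 = R1 ‖ R3 (parallel, both between nodes 0 and 1) = 1/(1/2200 + 1/1.6) = 1.599 Ω
  Rs1 = R2 + Rp1 (series, joined only at node 1) = 91000 + 1.599 = 91000 Ω
  Rp2 = R4 ‖ Rs1 (parallel, both between nodes 0 and 2) = 1/(1/75000 + 1/91000) = 41110 Ω
R_th = 41.11 kΩ
I_n = V_th/R_th = 0.00394/41110 = 0.00000009583 A, and R_n = R_th = 41.11 kΩ

Final answer: I_n = 9.583e-08 A, R_n = 41.11 kΩ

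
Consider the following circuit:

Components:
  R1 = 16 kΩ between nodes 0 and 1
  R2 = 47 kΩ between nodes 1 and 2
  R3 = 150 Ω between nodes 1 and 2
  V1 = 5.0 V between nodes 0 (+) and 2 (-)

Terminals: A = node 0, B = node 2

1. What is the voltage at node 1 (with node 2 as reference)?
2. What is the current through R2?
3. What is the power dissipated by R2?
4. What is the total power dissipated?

Nodal analysis, taking node 2 as the 0 V reference.
Source V1 fixes V_0 = 5 V.
KCL at each unknown node (sum of currents leaving = 0; resistances in Ω):
  Node 1: (V_1 - 5)/16000 + (V_1 - 0)/47000 + (V_1 - 0)/150 = 0
Collecting terms: 0.00675 × V_1 = 0.0003125  =>  V_1 = 0.04629 V
Part 1:
  Read off the nodal solution: V_1 = 0.04629 V
Part 2:
  I_R2 = (V_1 - V_2)/R2 = (0.04629 - 0)/47000 = 0.000000985 A
  Magnitude: I_R2 = 0.000000985 A
Part 3:
  I_R2 = (V_1 - V_2)/R2 = (0.04629 - 0)/47000 = 0.000000985 A
  P_R2 = I_R2² × R2 = (0.000000985)² × 47000 = 0.0000000456 W
Part 4:
  Power in each resistor, P = (ΔV)²/R:
    P_R1 = (5 - 0.04629)²/16000 = 0.001534 W
    P_R2 = (0.04629 - 0)²/47000 = 0.0000000456 W
    P_R3 = (0.04629 - 0)²/150 = 0.00001429 W
  P_total = P_R1 + P_R2 + P_R3 = 0.001548 W

Final answers:
1. V_1 = 0.04629 V
2. I_R2 = 9.85e-07 A
3. P_R2 = 4.56e-08 W
4. P_total = 0.001548 W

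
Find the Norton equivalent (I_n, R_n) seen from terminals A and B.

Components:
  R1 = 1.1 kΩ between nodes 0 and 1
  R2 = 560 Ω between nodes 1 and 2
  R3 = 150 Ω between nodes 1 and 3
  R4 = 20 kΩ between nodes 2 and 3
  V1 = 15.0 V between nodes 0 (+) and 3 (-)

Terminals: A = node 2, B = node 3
Find the Thévenin equivalent first; then I_n = V_th/R_th and R_n = R_th.
Step 1 — V_th is the open-circuit voltage V_A - V_B (nothing connected across the terminals).
Nodal analysis, taking node 3 as the 0 V reference.
Source V1 fixes V_0 = 15 V.
KCL at each unknown node (sum of currents leaving = 0; resistances in Ω):
  Node 1: (V_1 - 15)/1100 + (V_1 - V_2)/560 + (V_1 - 0)/150 = 0
  Node 2: (V_2 - V_1)/560 + (V_2 - 0)/20000 = 0
Collecting terms (coefficients in siemens):
  0.009361·V_1 - 0.001786·V_2 = 0.01364
  0.001836·V_2 - 0.001786·V_1 = 0
Determinant D = (0.009361)(0.001836) - (-0.001786)(-0.001786) = 0.000014
V_1 = [(0.01364)(0.001836) - (-0.001786)(0)]/D = 1.789 V
V_2 = [(0.009361)(0) - (0.01364)(-0.001786)]/D = 1.74 V
V_th = V_2 - V_3 = 1.74 - 0 = 1.74 V
Step 2 — R_th: zero the source — replace V1 by a short circuit (node 3 merges into node 0) — and find the resistance seen between A (node 2) and B (node 0).
Reduce the network between node 2 (A) and node 0 (B) by series/parallel combination:
  Rp1 = R1 ‖ R3 (parallel, both between nodes 0 and 1) = 1/(1/1100 + 1/150) = 132 Ω
  Rs1 = R2 + Rp1 (series, joined only at node 1) = 560 + 132 = 692 Ω
  Rp2 = R4 ‖ Rs1 (parallel, both between nodes 0 and 2) = 1/(1/20000 + 1/692) = 668.9 Ω
R_th = 668.9 Ω
I_n = V_th/R_th = 1.74/668.9 = 0.002601 A, and R_n = R_th = 668.9 Ω

Final answer: I_n = 0.002601 A, R_n = 668.9 Ω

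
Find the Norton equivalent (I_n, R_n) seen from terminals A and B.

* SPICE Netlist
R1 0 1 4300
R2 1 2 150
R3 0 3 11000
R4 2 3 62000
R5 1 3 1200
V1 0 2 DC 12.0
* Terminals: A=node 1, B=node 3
Find the Thévenin equivalent first; then I_n = V_th/R_th and R_n = R_th.
Step 1 — V_th is the open-circuit voltage V_A - V_B (nothing connected across the terminals).
Nodal analysis, taking node 2 as the 0 V reference.
Source V1 fixes V_0 = 12 V.
KCL at each unknown node (sum of currents leaving = 0; resistances in Ω):
  Node 1: (V_1 - 12)/4300 + (V_1 - 0)/150 + (V_1 - V_3)/1200 = 0
  Node 3: (V_3 - 12)/11000 + (V_3 - 0)/62000 + (V_3 - V_1)/1200 = 0
Collecting terms (coefficients in siemens):
  0.007733·V_1 - 0.0008333·V_3 = 0.002791
  0.0009404·V_3 - 0.0008333·V_1 = 0.001091
Determinant D = (0.007733)(0.0009404) - (-0.0008333)(-0.0008333) = 0.000006577
V_1 = [(0.002791)(0.0009404) - (-0.0008333)(0.001091)]/D = 0.5372 V
V_3 = [(0.007733)(0.001091) - (0.002791)(-0.0008333)]/D = 1.636 V
V_th = V_1 - V_3 = 0.5372 - 1.636 = -1.099 V
Step 2 — R_th: zero the source — replace V1 by a short circuit (node 2 merges into node 0) — and find the resistance seen between A (node 1) and B (node 3).
Reduce the network between node 1 (A) and node 3 (B) by series/parallel combination:
  Rp1 = R1 ‖ R2 (parallel, both between nodes 0 and 1) = 1/(1/4300 + 1/150) = 144.9 Ω
  Rp2 = R3 ‖ R4 (parallel, both between nodes 0 and 3) = 1/(1/11000 + 1/62000) = 9342 Ω
  Rs1 = Rp1 + Rp2 (series, joined only at node 0) = 144.9 + 9342 = 9487 Ω
  Rp3 = R5 ‖ Rs1 (parallel, both between nodes 1 and 3) = 1/(1/1200 + 1/9487) = 1065 Ω
R_th = 1.065 kΩ
I_n = V_th/R_th = -1.099/1065 = -0.001032 A, and R_n = R_th = 1.065 kΩ

Final answer: I_n = -0.001032 A, R_n = 1.065 kΩ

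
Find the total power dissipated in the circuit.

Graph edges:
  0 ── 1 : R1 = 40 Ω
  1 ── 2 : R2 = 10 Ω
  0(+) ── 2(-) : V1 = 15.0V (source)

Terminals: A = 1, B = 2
Nodal analysis, taking node 2 as the 0 V reference.
Source V1 fixes V_0 = 15 V.
KCL at each unknown node (sum of currents leaving = 0; resistances in Ω):
  Node 1: (V_1 - 15)/40 + (V_1 - 0)/10 = 0
Collecting terms: 0.125 × V_1 = 0.375  =>  V_1 = 3 V
Power in each resistor, P = (ΔV)²/R:
  P_R1 = (15 - 3)²/40 = 3.6 W
  P_R2 = (3 - 0)²/10 = 0.9 W
P_total = P_R1 + P_R2 = 4.5 W

Final answer: 4.5 W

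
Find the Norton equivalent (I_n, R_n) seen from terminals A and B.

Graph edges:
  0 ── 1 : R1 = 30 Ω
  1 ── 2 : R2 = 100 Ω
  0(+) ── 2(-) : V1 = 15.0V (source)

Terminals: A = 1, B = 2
Find the Thévenin equivalent first; then I_n = V_th/R_th and R_n = R_th.
Step 1 — V_th is the open-circuit voltage V_A - V_B (nothing connected across the terminals).
Nodal analysis, taking node 2 as the 0 V reference.
Source V1 fixes V_0 = 15 V.
KCL at each unknown node (sum of currents leaving = 0; resistances in Ω):
  Node 1: (V_1 - 15)/30 + (V_1 - 0)/100 = 0
Collecting terms: 0.04333 × V_1 = 0.5  =>  V_1 = 11.54 V
V_th = V_1 - V_2 = 11.54 - 0 = 11.54 V
Step 2 — R_th: zero the source — replace V1 by a short circuit (node 2 merges into node 0) — and find the resistance seen between A (node 1) and B (node 0).
Reduce the network between node 1 (A) and node 0 (B) by series/parallel combination:
  Rp1 = R1 ‖ R2 (parallel, both between nodes 0 and 1) = 1/(1/30 + 1/100) = 23.08 Ω
R_th = 23.08 Ω
I_n = V_th/R_th = 11.54/23.08 = 0.5 A, and R_n = R_th = 23.08 Ω

Final answer: I_n = 0.5 A, R_n = 23.08 Ω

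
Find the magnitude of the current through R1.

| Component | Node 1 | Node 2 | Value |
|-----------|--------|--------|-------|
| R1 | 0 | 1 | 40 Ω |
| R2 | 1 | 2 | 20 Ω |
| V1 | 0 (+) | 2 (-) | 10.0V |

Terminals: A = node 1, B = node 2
Nodal analysis, taking node 2 as the 0 V reference.
Source V1 fixes V_0 = 10 V.
KCL at each unknown node (sum of currents leaving = 0; resistances in Ω):
  Node 1: (V_1 - 10)/40 + (V_1 - 0)/20 = 0
Collecting terms: 0.075 × V_1 = 0.25  =>  V_1 = 3.333 V
I_R1 = (V_0 - V_1)/R1 = (10 - 3.333)/40 = 0.1667 A
|I_R1| = 0.1667 A

Final answer: |I_R1| = 0.1667 A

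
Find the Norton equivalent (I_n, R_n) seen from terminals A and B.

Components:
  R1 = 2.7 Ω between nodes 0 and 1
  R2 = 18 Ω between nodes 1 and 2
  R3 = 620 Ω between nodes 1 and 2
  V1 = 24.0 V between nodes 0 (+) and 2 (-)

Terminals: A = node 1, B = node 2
Find the Thévenin equivalent first; then I_n = V_th/R_th and R_n = R_th.
Step 1 — V_th is the open-circuit voltage V_A - V_B (nothing connected across the terminals).
Nodal analysis, taking node 2 as the 0 V reference.
Source V1 fixes V_0 = 24 V.
KCL at each unknown node (sum of currents leaving = 0; resistances in Ω):
  Node 1: (V_1 - 24)/2.7 + (V_1 - 0)/18 + (V_1 - 0)/620 = 0
Collecting terms: 0.4275 × V_1 = 8.889  =>  V_1 = 20.79 V
V_th = V_1 - V_2 = 20.79 - 0 = 20.79 V
Step 2 — R_th: zero the source — replace V1 by a short circuit (node 2 merges into node 0) — and find the resistance seen between A (node 1) and B (node 0).
Reduce the network between node 1 (A) and node 0 (B) by series/parallel combination:
  Rp1 = R1 ‖ R2 ‖ R3 (parallel, all between nodes 0 and 1) = 1/(1/2.7 + 1/18 + 1/620) = 2.339 Ω
R_th = 2.339 Ω
I_n = V_th/R_th = 20.79/2.339 = 8.889 A, and R_n = R_th = 2.339 Ω

Final answer: I_n = 8.889 A, R_n = 2.339 Ω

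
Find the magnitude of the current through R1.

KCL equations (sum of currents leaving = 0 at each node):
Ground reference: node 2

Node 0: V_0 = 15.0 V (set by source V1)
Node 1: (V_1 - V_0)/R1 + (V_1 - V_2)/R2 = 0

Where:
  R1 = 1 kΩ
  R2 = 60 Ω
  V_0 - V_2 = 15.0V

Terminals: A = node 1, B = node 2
Nodal analysis, taking node 2 as the 0 V reference.
Source V1 fixes V_0 = 15 V.
KCL at each unknown node (sum of currents leaving = 0; resistances in Ω):
  Node 1: (V_1 - 15)/1000 + (V_1 - 0)/60 = 0
Collecting terms: 0.01767 × V_1 = 0.015  =>  V_1 = 0.8491 V
I_R1 = (V_0 - V_1)/R1 = (15 - 0.8491)/1000 = 0.01415 A
|I_R1| = 0.01415 A

Final answer: |I_R1| = 0.01415 A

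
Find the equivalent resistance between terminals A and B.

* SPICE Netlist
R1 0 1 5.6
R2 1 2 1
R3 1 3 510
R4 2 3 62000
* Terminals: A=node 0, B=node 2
Reduce the network between node 0 (A) and node 2 (B) by series/parallel combination:
  Rs1 = R3 + R4 (series, joined only at node 3) = 510 + 62000 = 62510 Ω
  Rp1 = R2 ‖ Rs1 (parallel, both between nodes 1 and 2) = 1/(1/1 + 1/62510) = 1 Ω
  Rs2 = R1 + Rp1 (series, joined only at node 1) = 5.6 + 1 = 6.6 Ω
R_eq = 6.6 Ω

Final answer: 6.6 Ω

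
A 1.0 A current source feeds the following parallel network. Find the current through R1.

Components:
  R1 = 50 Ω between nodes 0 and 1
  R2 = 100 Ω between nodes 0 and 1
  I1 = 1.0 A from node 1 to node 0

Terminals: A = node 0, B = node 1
All resistors sit directly between nodes 0 and 1, so they are in parallel and share one voltage V; the full source current 1 A splits among them.
1/R_par = 1/50 + 1/100 = 0.03 S  =>  R_par = 33.33 Ω
V = I × R_par = 1 × 33.33 = 33.33 V
I_R1 = V/R1 = 33.33/50 = 0.6667 A

Final answer: 0.6667 A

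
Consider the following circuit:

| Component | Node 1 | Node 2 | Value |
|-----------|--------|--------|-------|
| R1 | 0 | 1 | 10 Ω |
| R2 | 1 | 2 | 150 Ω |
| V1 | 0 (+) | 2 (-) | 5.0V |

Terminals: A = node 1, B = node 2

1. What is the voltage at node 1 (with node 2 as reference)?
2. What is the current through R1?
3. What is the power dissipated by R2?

Nodal analysis, taking node 2 as the 0 V reference.
Source V1 fixes V_0 = 5 V.
KCL at each unknown node (sum of currents leaving = 0; resistances in Ω):
  Node 1: (V_1 - 5)/10 + (V_1 - 0)/150 = 0
Collecting terms: 0.1067 × V_1 = 0.5  =>  V_1 = 4.688 V
Part 1:
  Read off the nodal solution: V_1 = 4.688 V
Part 2:
  I_R1 = (V_0 - V_1)/R1 = (5 - 4.688)/10 = 0.03125 A
  Magnitude: I_R1 = 0.03125 A
Part 3:
  I_R2 = (V_1 - V_2)/R2 = (4.688 - 0)/150 = 0.03125 A
  P_R2 = I_R2² × R2 = (0.03125)² × 150 = 0.1465 W

Final answers:
1. V_1 = 4.688 V
2. I_R1 = 0.03125 A
3. P_R2 = 0.1465 W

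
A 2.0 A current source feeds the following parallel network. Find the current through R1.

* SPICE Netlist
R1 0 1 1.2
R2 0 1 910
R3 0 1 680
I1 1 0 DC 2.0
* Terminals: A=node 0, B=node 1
All resistors sit directly between nodes 0 and 1, so they are in parallel and share one voltage V; the full source current 2 A splits among them.
1/R_par = 1/1.2 + 1/910 + 1/680 = 0.8359 S  =>  R_par = 1.196 Ω
V = I × R_par = 2 × 1.196 = 2.393 V
I_R1 = V/R1 = 2.393/1.2 = 1.994 A

Final answer: 1.994 A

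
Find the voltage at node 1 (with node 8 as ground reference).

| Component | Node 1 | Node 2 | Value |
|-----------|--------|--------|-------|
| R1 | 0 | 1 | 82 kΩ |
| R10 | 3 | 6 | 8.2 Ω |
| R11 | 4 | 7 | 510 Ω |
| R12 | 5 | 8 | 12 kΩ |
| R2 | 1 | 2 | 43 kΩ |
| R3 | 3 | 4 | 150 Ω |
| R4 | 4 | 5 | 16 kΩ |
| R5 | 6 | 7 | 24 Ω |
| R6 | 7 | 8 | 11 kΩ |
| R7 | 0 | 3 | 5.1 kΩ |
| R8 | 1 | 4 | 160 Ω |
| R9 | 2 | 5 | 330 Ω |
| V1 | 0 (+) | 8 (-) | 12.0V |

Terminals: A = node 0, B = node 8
Nodal analysis, taking node 8 as the 0 V reference.
Source V1 fixes V_0 = 12 V.
KCL at each unknown node (sum of currents leaving = 0; resistances in Ω):
  Node 1: (V_1 - 12)/82000 + (V_1 - V_2)/43000 + (V_1 - V_4)/160 = 0
  Node 2: (V_2 - V_1)/43000 + (V_2 - V_5)/330 = 0
  Node 3: (V_3 - V_4)/150 + (V_3 - 12)/5100 + (V_3 - V_6)/8.2 = 0
  Node 4: (V_4 - V_3)/150 + (V_4 - V_5)/16000 + (V_4 - V_1)/160 + (V_4 - V_7)/510 = 0
  Node 5: (V_5 - V_4)/16000 + (V_5 - V_2)/330 + (V_5 - 0)/12000 = 0
  Node 6: (V_6 - V_7)/24 + (V_6 - V_3)/8.2 = 0
  Node 7: (V_7 - V_6)/24 + (V_7 - 0)/11000 + (V_7 - V_4)/510 = 0
Collecting terms (coefficients in siemens):
  0.006285·V_1 - 0.00002326·V_2 - 0.00625·V_4 = 0.0001463
  0.003054·V_2 - 0.00002326·V_1 - 0.00303·V_5 = 0
  0.1288·V_3 - 0.006667·V_4 - 0.122·V_6 = 0.002353
  0.01494·V_4 - 0.00625·V_1 - 0.006667·V_3 - 0.0000625·V_5 - 0.001961·V_7 = 0
  0.003176·V_5 - 0.00303·V_2 - 0.0000625·V_4 = 0
  0.1636·V_6 - 0.122·V_3 - 0.04167·V_7 = 0
  0.04372·V_7 - 0.001961·V_4 - 0.04167·V_6 = 0
Solving these 7 simultaneous equations (Gaussian elimination) gives:
  V_1 = 7.294 V, V_2 = 3.724 V, V_3 = 7.332 V, V_4 = 7.298 V
  V_5 = 3.697 V, V_6 = 7.327 V, V_7 = 7.31 V
The requested potential is V_1 = 7.294 V.

Final answer: V_1 = 7.294 V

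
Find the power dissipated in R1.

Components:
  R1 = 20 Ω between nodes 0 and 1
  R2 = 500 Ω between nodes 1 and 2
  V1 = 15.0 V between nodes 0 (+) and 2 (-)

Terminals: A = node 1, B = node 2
Nodal analysis, taking node 2 as the 0 V reference.
Source V1 fixes V_0 = 15 V.
KCL at each unknown node (sum of currents leaving = 0; resistances in Ω):
  Node 1: (V_1 - 15)/20 + (V_1 - 0)/500 = 0
Collecting terms: 0.052 × V_1 = 0.75  =>  V_1 = 14.42 V
I_R1 = (V_0 - V_1)/R1 = (15 - 14.42)/20 = 0.02885 A
P_R1 = I_R1² × R1 = (0.02885)² × 20 = 0.01664 W

Final answer: 0.01664 W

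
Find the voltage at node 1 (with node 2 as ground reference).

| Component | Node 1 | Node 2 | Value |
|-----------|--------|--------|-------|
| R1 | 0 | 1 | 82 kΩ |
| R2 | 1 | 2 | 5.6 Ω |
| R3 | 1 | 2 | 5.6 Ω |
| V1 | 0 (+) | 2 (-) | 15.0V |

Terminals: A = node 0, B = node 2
Nodal analysis, taking node 2 as the 0 V reference.
Source V1 fixes V_0 = 15 V.
KCL at each unknown node (sum of currents leaving = 0; resistances in Ω):
  Node 1: (V_1 - 15)/82000 + (V_1 - 0)/5.6 + (V_1 - 0)/5.6 = 0
Collecting terms: 0.3572 × V_1 = 0.0001829  =>  V_1 = 0.0005122 V
The requested potential is V_1 = 0.0005122 V.

Final answer: V_1 = 0.0005122 V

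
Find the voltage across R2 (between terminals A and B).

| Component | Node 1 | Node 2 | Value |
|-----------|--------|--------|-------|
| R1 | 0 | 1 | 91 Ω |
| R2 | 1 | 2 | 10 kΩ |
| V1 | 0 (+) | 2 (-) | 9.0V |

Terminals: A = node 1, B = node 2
R1 and R2 are in series across V1 (node 0 → node 1 → node 2), and the output A–B is taken across R2, so this is a voltage divider.
Series current: I = V1/(R1 + R2) = 9/(91 + 10000) = 9/10090 = 0.0008919 A
V_R2 = I × R2 = V1 × R2/(R1 + R2) = 9 × 10000/10090 = 8.919 V

Final answer: 8.919 V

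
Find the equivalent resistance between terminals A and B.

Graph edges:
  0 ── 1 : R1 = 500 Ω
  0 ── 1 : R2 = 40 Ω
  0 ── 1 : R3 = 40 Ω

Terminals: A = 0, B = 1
Reduce the network between node 0 (A) and node 1 (B) by series/parallel combination:
  Rp1 = R1 ‖ R2 ‖ R3 (parallel, all between nodes 0 and 1) = 1/(1/500 + 1/40 + 1/40) = 19.23 Ω
R_eq = 19.23 Ω

Final answer: 19.23 Ω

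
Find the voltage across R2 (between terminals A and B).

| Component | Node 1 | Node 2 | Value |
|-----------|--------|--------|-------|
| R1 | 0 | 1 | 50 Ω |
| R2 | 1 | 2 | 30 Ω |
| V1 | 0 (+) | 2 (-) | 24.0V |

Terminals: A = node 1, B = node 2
R1 and R2 are in series across V1 (node 0 → node 1 → node 2), and the output A–B is taken across R2, so this is a voltage divider.
Series current: I = V1/(R1 + R2) = 24/(50 + 30) = 24/80 = 0.3 A
V_R2 = I × R2 = V1 × R2/(R1 + R2) = 24 × 30/80 = 9 V

Final answer: 9 V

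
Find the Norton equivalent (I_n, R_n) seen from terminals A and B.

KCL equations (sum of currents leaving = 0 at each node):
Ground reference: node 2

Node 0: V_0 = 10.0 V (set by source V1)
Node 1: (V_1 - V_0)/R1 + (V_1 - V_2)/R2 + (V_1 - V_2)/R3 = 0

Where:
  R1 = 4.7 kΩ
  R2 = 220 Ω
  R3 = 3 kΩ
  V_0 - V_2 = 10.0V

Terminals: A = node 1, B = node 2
Find the Thévenin equivalent first; then I_n = V_th/R_th and R_n = R_th.
Step 1 — V_th is the open-circuit voltage V_A - V_B (nothing connected across the terminals).
Nodal analysis, taking node 2 as the 0 V reference.
Source V1 fixes V_0 = 10 V.
KCL at each unknown node (sum of currents leaving = 0; resistances in Ω):
  Node 1: (V_1 - 10)/4700 + (V_1 - 0)/220 + (V_1 - 0)/3000 = 0
Collecting terms: 0.005092 × V_1 = 0.002128  =>  V_1 = 0.4179 V
V_th = V_1 - V_2 = 0.4179 - 0 = 0.4179 V
Step 2 — R_th: zero the source — replace V1 by a short circuit (node 2 merges into node 0) — and find the resistance seen between A (node 1) and B (node 0).
Reduce the network between node 1 (A) and node 0 (B) by series/parallel combination:
  Rp1 = R1 ‖ R2 ‖ R3 (parallel, all between nodes 0 and 1) = 1/(1/4700 + 1/220 + 1/3000) = 196.4 Ω
R_th = 196.4 Ω
I_n = V_th/R_th = 0.4179/196.4 = 0.002128 A, and R_n = R_th = 196.4 Ω

Final answer: I_n = 0.002128 A, R_n = 196.4 Ω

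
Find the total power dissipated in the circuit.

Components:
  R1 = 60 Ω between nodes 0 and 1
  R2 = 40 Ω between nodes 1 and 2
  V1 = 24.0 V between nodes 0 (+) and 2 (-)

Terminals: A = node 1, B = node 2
Nodal analysis, taking node 2 as the 0 V reference.
Source V1 fixes V_0 = 24 V.
KCL at each unknown node (sum of currents leaving = 0; resistances in Ω):
  Node 1: (V_1 - 24)/60 + (V_1 - 0)/40 = 0
Collecting terms: 0.04167 × V_1 = 0.4  =>  V_1 = 9.6 V
Power in each resistor, P = (ΔV)²/R:
  P_R1 = (24 - 9.6)²/60 = 3.456 W
  P_R2 = (9.6 - 0)²/40 = 2.304 W
P_total = P_R1 + P_R2 = 5.76 W

Final answer: 5.76 W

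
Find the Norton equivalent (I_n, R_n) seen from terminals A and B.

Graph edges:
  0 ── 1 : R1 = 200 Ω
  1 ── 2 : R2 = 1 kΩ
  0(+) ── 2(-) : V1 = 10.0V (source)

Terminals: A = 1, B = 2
Find the Thévenin equivalent first; then I_n = V_th/R_th and R_n = R_th.
Step 1 — V_th is the open-circuit voltage V_A - V_B (nothing connected across the terminals).
Nodal analysis, taking node 2 as the 0 V reference.
Source V1 fixes V_0 = 10 V.
KCL at each unknown node (sum of currents leaving = 0; resistances in Ω):
  Node 1: (V_1 - 10)/200 + (V_1 - 0)/1000 = 0
Collecting terms: 0.006 × V_1 = 0.05  =>  V_1 = 8.333 V
V_th = V_1 - V_2 = 8.333 - 0 = 8.333 V
Step 2 — R_th: zero the source — replace V1 by a short circuit (node 2 merges into node 0) — and find the resistance seen between A (node 1) and B (node 0).
Reduce the network between node 1 (A) and node 0 (B) by series/parallel combination:
  Rp1 = R1 ‖ R2 (parallel, both between nodes 0 and 1) = 1/(1/200 + 1/1000) = 166.7 Ω
R_th = 166.7 Ω
I_n = V_th/R_th = 8.333/166.7 = 0.05 A, and R_n = R_th = 166.7 Ω

Final answer: I_n = 0.05 A, R_n = 166.7 Ω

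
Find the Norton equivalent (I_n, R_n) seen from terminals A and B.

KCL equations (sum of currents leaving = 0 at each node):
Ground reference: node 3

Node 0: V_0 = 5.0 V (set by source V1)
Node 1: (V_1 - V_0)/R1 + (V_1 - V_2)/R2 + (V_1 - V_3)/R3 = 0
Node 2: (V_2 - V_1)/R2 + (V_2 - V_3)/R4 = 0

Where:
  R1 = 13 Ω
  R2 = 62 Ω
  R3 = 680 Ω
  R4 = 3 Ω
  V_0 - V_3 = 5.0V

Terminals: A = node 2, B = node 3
Find the Thévenin equivalent first; then I_n = V_th/R_th and R_n = R_th.
Step 1 — V_th is the open-circuit voltage V_A - V_B (nothing connected across the terminals).
Nodal analysis, taking node 3 as the 0 V reference.
Source V1 fixes V_0 = 5 V.
KCL at each unknown node (sum of currents leaving = 0; resistances in Ω):
  Node 1: (V_1 - 5)/13 + (V_1 - V_2)/62 + (V_1 - 0)/680 = 0
  Node 2: (V_2 - V_1)/62 + (V_2 - 0)/3 = 0
Collecting terms (coefficients in siemens):
  0.09452·V_1 - 0.01613·V_2 = 0.3846
  0.3495·V_2 - 0.01613·V_1 = 0
Determinant D = (0.09452)(0.3495) - (-0.01613)(-0.01613) = 0.03277
V_1 = [(0.3846)(0.3495) - (-0.01613)(0)]/D = 4.101 V
V_2 = [(0.09452)(0) - (0.3846)(-0.01613)]/D = 0.1893 V
V_th = V_2 - V_3 = 0.1893 - 0 = 0.1893 V
Step 2 — R_th: zero the source — replace V1 by a short circuit (node 3 merges into node 0) — and find the resistance seen between A (node 2) and B (node 0).
Reduce the network between node 2 (A) and node 0 (B) by series/parallel combination:
  Rp1 = R1 ‖ R3 (parallel, both between nodes 0 and 1) = 1/(1/13 + 1/680) = 12.76 Ω
  Rs1 = R2 + Rp1 (series, joined only at node 1) = 62 + 12.76 = 74.76 Ω
  Rp2 = R4 ‖ Rs1 (parallel, both between nodes 0 and 2) = 1/(1/3 + 1/74.76) = 2.884 Ω
R_th = 2.884 Ω
I_n = V_th/R_th = 0.1893/2.884 = 0.06563 A, and R_n = R_th = 2.884 Ω

Final answer: I_n = 0.06563 A, R_n = 2.884 Ω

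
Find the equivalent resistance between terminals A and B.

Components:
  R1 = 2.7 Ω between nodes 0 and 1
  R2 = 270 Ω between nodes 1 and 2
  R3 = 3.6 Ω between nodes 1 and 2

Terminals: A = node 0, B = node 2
Reduce the network between node 0 (A) and node 2 (B) by series/parallel combination:
  Rp1 = R2 ‖ R3 (parallel, both between nodes 1 and 2) = 1/(1/270 + 1/3.6) = 3.553 Ω
  Rs1 = R1 + Rp1 (series, joined only at node 1) = 2.7 + 3.553 = 6.253 Ω
R_eq = 6.253 Ω

Final answer: 6.253 Ω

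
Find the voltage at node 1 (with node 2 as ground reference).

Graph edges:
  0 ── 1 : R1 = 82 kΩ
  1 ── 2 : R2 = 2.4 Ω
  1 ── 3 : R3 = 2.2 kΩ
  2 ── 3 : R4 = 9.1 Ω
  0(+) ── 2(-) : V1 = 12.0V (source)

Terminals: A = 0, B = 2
Nodal analysis, taking node 2 as the 0 V reference.
Source V1 fixes V_0 = 12 V.
KCL at each unknown node (sum of currents leaving = 0; resistances in Ω):
  Node 1: (V_1 - 12)/82000 + (V_1 - 0)/2.4 + (V_1 - V_3)/2200 = 0
  Node 3: (V_3 - V_1)/2200 + (V_3 - 0)/9.1 = 0
Collecting terms (coefficients in siemens):
  0.4171·V_1 - 0.0004545·V_3 = 0.0001463
  0.1103·V_3 - 0.0004545·V_1 = 0
Determinant D = (0.4171)(0.1103) - (-0.0004545)(-0.0004545) = 0.04603
V_1 = [(0.0001463)(0.1103) - (-0.0004545)(0)]/D = 0.0003508 V
V_3 = [(0.4171)(0) - (0.0001463)(-0.0004545)]/D = 0.000001445 V
The requested potential is V_1 = 0.0003508 V.

Final answer: V_1 = 0.0003508 V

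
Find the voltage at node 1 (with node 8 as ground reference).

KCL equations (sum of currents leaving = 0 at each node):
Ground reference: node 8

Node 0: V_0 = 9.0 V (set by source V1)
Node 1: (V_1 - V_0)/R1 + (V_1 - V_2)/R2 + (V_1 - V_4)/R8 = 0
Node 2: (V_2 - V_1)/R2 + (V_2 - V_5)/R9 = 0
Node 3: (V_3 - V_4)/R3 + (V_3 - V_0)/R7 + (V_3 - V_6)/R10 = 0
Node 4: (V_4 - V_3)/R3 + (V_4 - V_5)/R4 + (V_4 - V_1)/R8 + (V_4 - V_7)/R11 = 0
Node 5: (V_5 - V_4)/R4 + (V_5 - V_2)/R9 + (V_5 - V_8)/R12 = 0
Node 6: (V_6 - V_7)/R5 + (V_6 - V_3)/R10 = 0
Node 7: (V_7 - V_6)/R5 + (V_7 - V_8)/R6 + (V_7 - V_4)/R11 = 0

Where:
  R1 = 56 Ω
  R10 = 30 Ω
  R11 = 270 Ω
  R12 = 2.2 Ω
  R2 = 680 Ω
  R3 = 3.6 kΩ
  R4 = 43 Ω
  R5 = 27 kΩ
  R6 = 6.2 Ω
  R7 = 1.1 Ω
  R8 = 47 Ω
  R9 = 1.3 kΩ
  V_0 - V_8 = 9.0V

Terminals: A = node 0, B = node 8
Nodal analysis, taking node 8 as the 0 V reference.
Source V1 fixes V_0 = 9 V.
KCL at each unknown node (sum of currents leaving = 0; resistances in Ω):
  Node 1: (V_1 - 9)/56 + (V_1 - V_2)/680 + (V_1 - V_4)/47 = 0
  Node 2: (V_2 - V_1)/680 + (V_2 - V_5)/1300 = 0
  Node 3: (V_3 - V_4)/3600 + (V_3 - 9)/1.1 + (V_3 - V_6)/30 = 0
  Node 4: (V_4 - V_3)/3600 + (V_4 - V_5)/43 + (V_4 - V_1)/47 + (V_4 - V_7)/270 = 0
  Node 5: (V_5 - V_4)/43 + (V_5 - V_2)/1300 + (V_5 - 0)/2.2 = 0
  Node 6: (V_6 - V_7)/27000 + (V_6 - V_3)/30 = 0
  Node 7: (V_7 - V_6)/27000 + (V_7 - 0)/6.2 + (V_7 - V_4)/270 = 0
Collecting terms (coefficients in siemens):
  0.0406·V_1 - 0.001471·V_2 - 0.02128·V_4 = 0.1607
  0.00224·V_2 - 0.001471·V_1 - 0.0007692·V_5 = 0
  0.9427·V_3 - 0.0002778·V_4 - 0.03333·V_6 = 8.182
  0.04851·V_4 - 0.02128·V_1 - 0.0002778·V_3 - 0.02326·V_5 - 0.003704·V_7 = 0
  0.4786·V_5 - 0.0007692·V_2 - 0.02326·V_4 = 0
  0.03337·V_6 - 0.03333·V_3 - 0.00003704·V_7 = 0
  0.165·V_7 - 0.003704·V_4 - 0.00003704·V_6 = 0
Solving these 7 simultaneous equations (Gaussian elimination) gives:
  V_1 = 5.387 V, V_2 = 3.58 V, V_3 = 8.998 V, V_4 = 2.479 V
  V_5 = 0.1262 V, V_6 = 8.988 V, V_7 = 0.05765 V
The requested potential is V_1 = 5.387 V.

Final answer: V_1 = 5.387 V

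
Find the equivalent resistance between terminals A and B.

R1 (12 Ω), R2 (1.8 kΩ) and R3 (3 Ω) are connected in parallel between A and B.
Reduce the network between node 0 (A) and node 1 (B) by series/parallel combination:
  Rp1 = R1 ‖ R2 ‖ R3 (parallel, all between nodes 0 and 1) = 1/(1/12 + 1/1800 + 1/3) = 2.397 Ω
R_eq = 2.397 Ω

Final answer: 2.397 Ω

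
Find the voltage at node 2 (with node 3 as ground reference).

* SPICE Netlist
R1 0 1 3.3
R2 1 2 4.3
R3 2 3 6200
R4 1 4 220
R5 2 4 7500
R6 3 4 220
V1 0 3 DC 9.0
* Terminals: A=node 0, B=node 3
Nodal analysis, taking node 3 as the 0 V reference.
Source V1 fixes V_0 = 9 V.
KCL at each unknown node (sum of currents leaving = 0; resistances in Ω):
  Node 1: (V_1 - 9)/3.3 + (V_1 - V_2)/4.3 + (V_1 - V_4)/220 = 0
  Node 2: (V_2 - V_1)/4.3 + (V_2 - 0)/6200 + (V_2 - V_4)/7500 = 0
  Node 4: (V_4 - V_1)/220 + (V_4 - V_2)/7500 + (V_4 - 0)/220 = 0
Collecting terms (coefficients in siemens):
  0.5401·V_1 - 0.2326·V_2 - 0.004545·V_4 = 2.727
  0.2329·V_2 - 0.2326·V_1 - 0.0001333·V_4 = 0
  0.009224·V_4 - 0.004545·V_1 - 0.0001333·V_2 = 0
Solving these 3 simultaneous equations (Gaussian elimination) gives:
  V_1 = 8.927 V, V_2 = 8.919 V, V_4 = 4.528 V
The requested potential is V_2 = 8.919 V.

Final answer: V_2 = 8.919 V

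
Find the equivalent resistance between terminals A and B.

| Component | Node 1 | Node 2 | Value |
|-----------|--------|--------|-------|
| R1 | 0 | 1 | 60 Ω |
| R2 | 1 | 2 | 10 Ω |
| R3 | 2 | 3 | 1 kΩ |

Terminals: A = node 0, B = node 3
Reduce the network between node 0 (A) and node 3 (B) by series/parallel combination:
  Rs1 = R1 + R2 (series, joined only at node 1) = 60 + 10 = 70 Ω
  Rs2 = R3 + Rs1 (series, joined only at node 2) = 1000 + 70 = 1070 Ω
R_eq = 1.07 kΩ

Final answer: 1.07 kΩ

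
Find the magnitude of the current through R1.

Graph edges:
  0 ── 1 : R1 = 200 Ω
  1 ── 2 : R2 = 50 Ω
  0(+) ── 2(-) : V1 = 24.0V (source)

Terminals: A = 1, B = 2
Nodal analysis, taking node 2 as the 0 V reference.
Source V1 fixes V_0 = 24 V.
KCL at each unknown node (sum of currents leaving = 0; resistances in Ω):
  Node 1: (V_1 - 24)/200 + (V_1 - 0)/50 = 0
Collecting terms: 0.025 × V_1 = 0.12  =>  V_1 = 4.8 V
I_R1 = (V_0 - V_1)/R1 = (24 - 4.8)/200 = 0.096 A
|I_R1| = 0.096 A

Final answer: |I_R1| = 0.096 A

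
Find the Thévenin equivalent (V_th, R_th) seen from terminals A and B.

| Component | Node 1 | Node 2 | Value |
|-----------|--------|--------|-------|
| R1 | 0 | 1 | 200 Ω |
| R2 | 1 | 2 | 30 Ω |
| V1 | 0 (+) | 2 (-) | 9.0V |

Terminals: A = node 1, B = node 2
Step 1 — V_th is the open-circuit voltage V_A - V_B (nothing connected across the terminals).
Nodal analysis, taking node 2 as the 0 V reference.
Source V1 fixes V_0 = 9 V.
KCL at each unknown node (sum of currents leaving = 0; resistances in Ω):
  Node 1: (V_1 - 9)/200 + (V_1 - 0)/30 = 0
Collecting terms: 0.03833 × V_1 = 0.045  =>  V_1 = 1.174 V
V_th = V_1 - V_2 = 1.174 - 0 = 1.174 V
Step 2 — R_th: zero the source — replace V1 by a short circuit (node 2 merges into node 0) — and find the resistance seen between A (node 1) and B (node 0).
Reduce the network between node 1 (A) and node 0 (B) by series/parallel combination:
  Rp1 = R1 ‖ R2 (parallel, both between nodes 0 and 1) = 1/(1/200 + 1/30) = 26.09 Ω
R_th = 26.09 Ω

Final answer: V_th = 1.174 V, R_th = 26.09 Ω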